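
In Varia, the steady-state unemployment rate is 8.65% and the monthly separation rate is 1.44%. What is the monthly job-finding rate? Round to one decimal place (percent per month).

From u* = s/(s+f): f = s·(1−u)/u.
f = 1.44 × (1 − 0.0865) / 0.0865 = 1.3154 / 0.0865 ≈ 15.2% per month.

Job-finding rate ≈ 15.2% per month.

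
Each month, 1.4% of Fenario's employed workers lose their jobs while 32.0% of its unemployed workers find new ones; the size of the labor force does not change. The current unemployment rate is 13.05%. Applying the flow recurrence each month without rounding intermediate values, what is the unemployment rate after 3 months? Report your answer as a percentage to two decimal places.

Unemployment rate after three months ≈ 6.81%.

With a fixed labor force, u_{t+1} = u_t + s·(1−u_t) − f·u_t = u_t·(1−s−f) + s.
Here 1−s−f = 0.666 and s = 0.014.
u_1 = 0.130500 × 0.666 + 0.014 = 0.100913.
u_2 = 0.100913 × 0.666 + 0.014 = 0.081208.
u_3 = 0.081208 × 0.666 + 0.014 = 0.068085.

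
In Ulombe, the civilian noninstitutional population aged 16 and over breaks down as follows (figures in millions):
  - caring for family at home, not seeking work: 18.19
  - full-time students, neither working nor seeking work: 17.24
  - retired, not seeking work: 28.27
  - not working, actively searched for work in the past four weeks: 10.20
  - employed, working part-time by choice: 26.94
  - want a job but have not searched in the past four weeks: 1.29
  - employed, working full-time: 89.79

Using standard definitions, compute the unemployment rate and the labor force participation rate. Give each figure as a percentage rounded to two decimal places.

Employed = 26.94 + 89.79 = 116.73 million.
Unemployed = 10.20 million.
Labor force = 116.73 + 10.20 = 126.93 million.
Not in labor force = 18.19 + 17.24 + 28.27 + 1.29 = 64.99 million (those not working and not actively searching are outside the labor force — including those who want a job but have given up searching).
Civilian working-age population = 126.93 + 64.99 = 191.92 million.
Unemployment rate = 10.20 / 126.93 = 8.04%.
Labor force participation rate = 126.93 / 191.92 = 66.14%.

Unemployment rate ≈ 8.04%; labor force participation rate ≈ 66.14%.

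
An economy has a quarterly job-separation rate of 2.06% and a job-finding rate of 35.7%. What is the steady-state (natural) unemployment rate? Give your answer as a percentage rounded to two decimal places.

Steady-state unemployment rate ≈ 5.46%.

At steady state the flows balance: s·E = f·U, so U/(E+U) = s/(s+f).
u* = 2.06 / (2.06 + 35.7) = 2.06 / 37.76 = 5.46%.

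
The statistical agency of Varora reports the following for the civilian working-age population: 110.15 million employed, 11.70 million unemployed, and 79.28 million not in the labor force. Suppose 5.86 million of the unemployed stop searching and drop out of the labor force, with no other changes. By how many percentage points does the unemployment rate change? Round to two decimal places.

Initially, labor force = 110.15 + 11.70 = 121.85 million, so u = 11.70/121.85 = 9.60%.
After the change, unemployed and labor force both fall by 5.86 → E = 110.15, U = 5.84, labor force = 115.99 million.
New unemployment rate = 5.84 / 115.99 = 5.03%.
Change = 5.03% − 9.60% = −4.57 percentage points.

The unemployment rate changes by −4.57 percentage points.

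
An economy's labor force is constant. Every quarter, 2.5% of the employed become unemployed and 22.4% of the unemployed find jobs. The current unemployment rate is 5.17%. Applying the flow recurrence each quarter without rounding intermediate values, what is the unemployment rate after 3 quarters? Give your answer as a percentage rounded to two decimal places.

With a fixed labor force, u_{t+1} = u_t + s·(1−u_t) − f·u_t = u_t·(1−s−f) + s.
Here 1−s−f = 0.751 and s = 0.025.
u_1 = 0.051700 × 0.751 + 0.025 = 0.063827.
u_2 = 0.063827 × 0.751 + 0.025 = 0.072934.
u_3 = 0.072934 × 0.751 + 0.025 = 0.079773.

Unemployment rate after three quarters ≈ 7.98%.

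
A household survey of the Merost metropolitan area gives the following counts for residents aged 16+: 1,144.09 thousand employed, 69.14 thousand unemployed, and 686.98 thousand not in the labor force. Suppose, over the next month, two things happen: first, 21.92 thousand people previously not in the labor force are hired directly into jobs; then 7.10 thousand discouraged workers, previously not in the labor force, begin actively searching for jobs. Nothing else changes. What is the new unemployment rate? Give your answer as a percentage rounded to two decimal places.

Initially, labor force = 1,144.09 + 69.14 = 1,213.23 thousand, so u = 69.14/1,213.23 = 5.70%.
After the first change, employed and labor force both rise by 21.92; unemployed unchanged → E = 1,166.01, U = 69.14, labor force = 1,235.15 thousand.
After the second change, unemployed and labor force both rise by 7.10 → E = 1,166.01, U = 76.24, labor force = 1,242.25 thousand.
New unemployment rate = 76.24 / 1,242.25 = 6.14%.

New unemployment rate ≈ 6.14%.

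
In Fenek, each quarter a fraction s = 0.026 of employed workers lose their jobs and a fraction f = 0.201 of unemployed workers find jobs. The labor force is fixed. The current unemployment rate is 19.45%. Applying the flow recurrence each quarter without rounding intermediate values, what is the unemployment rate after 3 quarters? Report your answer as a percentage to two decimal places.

Unemployment rate after three quarters ≈ 15.15%.

With a fixed labor force, u_{t+1} = u_t + s·(1−u_t) − f·u_t = u_t·(1−s−f) + s.
Here 1−s−f = 0.773 and s = 0.026.
u_1 = 0.194500 × 0.773 + 0.026 = 0.176348.
u_2 = 0.176348 × 0.773 + 0.026 = 0.162317.
u_3 = 0.162317 × 0.773 + 0.026 = 0.151471.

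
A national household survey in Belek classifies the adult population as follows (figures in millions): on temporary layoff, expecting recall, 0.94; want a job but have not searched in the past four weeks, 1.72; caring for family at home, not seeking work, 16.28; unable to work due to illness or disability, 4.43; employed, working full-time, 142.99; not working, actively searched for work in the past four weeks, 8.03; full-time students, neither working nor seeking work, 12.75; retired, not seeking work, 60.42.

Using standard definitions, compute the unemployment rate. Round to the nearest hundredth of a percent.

Employed = 142.99 million.
Unemployed = 0.94 + 8.03 = 8.97 million (jobless and actively searching, or on temporary layoff).
Labor force = 142.99 + 8.97 = 151.96 million.
Unemployment rate = 8.97 / 151.96 = 5.90%.

Unemployment rate ≈ 5.90%.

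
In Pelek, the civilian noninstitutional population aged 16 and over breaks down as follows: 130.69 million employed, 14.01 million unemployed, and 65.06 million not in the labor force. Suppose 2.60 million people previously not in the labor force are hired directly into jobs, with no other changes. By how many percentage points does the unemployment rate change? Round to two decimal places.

The unemployment rate changes by −0.17 percentage points.

Initially, labor force = 130.69 + 14.01 = 144.70 million, so u = 14.01/144.70 = 9.68%.
After the change, employed and labor force both rise by 2.60; unemployed unchanged → E = 133.29, U = 14.01, labor force = 147.30 million.
New unemployment rate = 14.01 / 147.30 = 9.51%.
Change = 9.51% − 9.68% = −0.17 percentage points.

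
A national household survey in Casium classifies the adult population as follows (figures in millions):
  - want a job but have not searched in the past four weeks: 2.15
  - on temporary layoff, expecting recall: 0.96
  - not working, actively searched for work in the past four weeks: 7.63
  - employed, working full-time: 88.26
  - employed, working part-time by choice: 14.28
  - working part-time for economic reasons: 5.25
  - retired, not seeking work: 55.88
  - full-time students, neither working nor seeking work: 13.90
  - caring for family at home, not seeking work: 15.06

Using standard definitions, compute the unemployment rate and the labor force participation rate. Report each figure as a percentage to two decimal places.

Employed = 88.26 + 14.28 + 5.25 = 107.79 million (anyone who worked, including part-time for economic reasons, counts as employed).
Unemployed = 0.96 + 7.63 = 8.59 million (jobless and actively searching, or on temporary layoff).
Labor force = 107.79 + 8.59 = 116.38 million.
Not in labor force = 2.15 + 55.88 + 13.90 + 15.06 = 86.99 million (those not working and not actively searching are outside the labor force — including those who want a job but have given up searching).
Civilian working-age population = 116.38 + 86.99 = 203.37 million.
Unemployment rate = 8.59 / 116.38 = 7.38%.
Labor force participation rate = 116.38 / 203.37 = 57.23%.

Unemployment rate ≈ 7.38%; labor force participation rate ≈ 57.23%.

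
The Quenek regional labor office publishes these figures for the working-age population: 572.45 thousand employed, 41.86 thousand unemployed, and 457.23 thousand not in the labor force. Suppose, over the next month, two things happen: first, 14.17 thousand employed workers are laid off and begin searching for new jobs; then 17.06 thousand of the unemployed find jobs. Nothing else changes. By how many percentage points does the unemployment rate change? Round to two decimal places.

The unemployment rate changes by −0.47 percentage points.

Initially, labor force = 572.45 + 41.86 = 614.31 thousand, so u = 41.86/614.31 = 6.81%.
After the first change, employed falls and unemployed rises by 14.17; labor force unchanged → E = 558.28, U = 56.03, labor force = 614.31 thousand.
After the second change, unemployed falls and employed rises by 17.06; labor force unchanged → E = 575.34, U = 38.97, labor force = 614.31 thousand.
New unemployment rate = 38.97 / 614.31 = 6.34%.
Change = 6.34% − 6.81% = −0.47 percentage points.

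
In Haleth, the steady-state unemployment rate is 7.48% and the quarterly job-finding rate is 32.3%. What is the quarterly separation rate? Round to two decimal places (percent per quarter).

Separation rate ≈ 2.61% per quarter.

From u* = s/(s+f): s = u·f/(1−u).
s = 0.0748 × 32.3 / (1 − 0.0748) = 2.4160 / 0.9252 ≈ 2.61% per quarter.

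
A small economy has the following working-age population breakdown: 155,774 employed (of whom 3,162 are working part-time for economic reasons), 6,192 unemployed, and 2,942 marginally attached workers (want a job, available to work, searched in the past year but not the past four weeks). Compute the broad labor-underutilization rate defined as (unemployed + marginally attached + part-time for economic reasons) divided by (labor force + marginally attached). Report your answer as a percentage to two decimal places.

Broad underutilization rate ≈ 7.46%.

Labor force = 155,774 + 6,192 = 161,966.
Numerator = 6,192 + 2,942 + 3,162 = 12,296.
Denominator = 161,966 + 2,942 = 164,908.
Broad rate = 12,296 / 164,908 = 7.46%.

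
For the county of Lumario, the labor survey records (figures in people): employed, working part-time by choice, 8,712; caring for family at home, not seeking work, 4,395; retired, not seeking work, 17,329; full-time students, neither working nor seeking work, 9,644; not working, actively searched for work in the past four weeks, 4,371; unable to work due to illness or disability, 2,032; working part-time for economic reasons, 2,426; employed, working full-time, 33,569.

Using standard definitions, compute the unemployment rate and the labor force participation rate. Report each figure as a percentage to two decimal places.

Unemployment rate ≈ 8.91%; labor force participation rate ≈ 59.50%.

Employed = 8,712 + 2,426 + 33,569 = 44,707 (anyone who worked, including part-time for economic reasons, counts as employed).
Unemployed = 4,371.
Labor force = 44,707 + 4,371 = 49,078.
Not in labor force = 4,395 + 17,329 + 9,644 + 2,032 = 33,400 (those not working and not actively searching are outside the labor force).
Civilian working-age population = 49,078 + 33,400 = 82,478.
Unemployment rate = 4,371 / 49,078 = 8.91%.
Labor force participation rate = 49,078 / 82,478 = 59.50%.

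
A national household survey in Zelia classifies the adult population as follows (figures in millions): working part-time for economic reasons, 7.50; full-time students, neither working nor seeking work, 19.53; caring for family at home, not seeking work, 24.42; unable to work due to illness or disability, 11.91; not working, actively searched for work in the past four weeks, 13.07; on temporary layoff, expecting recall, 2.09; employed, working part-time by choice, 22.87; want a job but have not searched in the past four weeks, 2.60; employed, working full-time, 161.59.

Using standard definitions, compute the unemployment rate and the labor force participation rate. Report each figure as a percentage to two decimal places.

Employed = 7.50 + 22.87 + 161.59 = 191.96 million (anyone who worked, including part-time for economic reasons, counts as employed).
Unemployed = 13.07 + 2.09 = 15.16 million (jobless and actively searching, or on temporary layoff).
Labor force = 191.96 + 15.16 = 207.12 million.
Not in labor force = 19.53 + 24.42 + 11.91 + 2.60 = 58.46 million (those not working and not actively searching are outside the labor force — including those who want a job but have given up searching).
Civilian working-age population = 207.12 + 58.46 = 265.58 million.
Unemployment rate = 15.16 / 207.12 = 7.32%.
Labor force participation rate = 207.12 / 265.58 = 77.99%.

Unemployment rate ≈ 7.32%; labor force participation rate ≈ 77.99%.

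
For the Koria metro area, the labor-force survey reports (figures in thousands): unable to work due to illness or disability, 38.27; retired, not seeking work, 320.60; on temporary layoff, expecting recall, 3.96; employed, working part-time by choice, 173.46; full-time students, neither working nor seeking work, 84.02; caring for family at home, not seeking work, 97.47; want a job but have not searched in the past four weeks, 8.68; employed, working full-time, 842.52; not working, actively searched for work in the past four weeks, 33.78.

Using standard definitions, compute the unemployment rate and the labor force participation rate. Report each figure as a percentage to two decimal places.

Unemployment rate ≈ 3.58%; labor force participation rate ≈ 65.74%.

Employed = 173.46 + 842.52 = 1,015.98 thousand.
Unemployed = 3.96 + 33.78 = 37.74 thousand (jobless and actively searching, or on temporary layoff).
Labor force = 1,015.98 + 37.74 = 1,053.72 thousand.
Not in labor force = 38.27 + 320.60 + 84.02 + 97.47 + 8.68 = 549.04 thousand (those not working and not actively searching are outside the labor force — including those who want a job but have given up searching).
Civilian working-age population = 1,053.72 + 549.04 = 1,602.76 thousand.
Unemployment rate = 37.74 / 1,053.72 = 3.58%.
Labor force participation rate = 1,053.72 / 1,602.76 = 65.74%.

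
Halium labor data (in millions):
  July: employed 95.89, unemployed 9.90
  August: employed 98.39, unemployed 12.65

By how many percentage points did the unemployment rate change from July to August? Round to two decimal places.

The unemployment rate changed by +2.03 percentage points.

July: labor force = 95.89 + 9.90 = 105.79; u = 9.90/105.79 = 9.36%.
August: labor force = 98.39 + 12.65 = 111.04; u = 12.65/111.04 = 11.39%.
Change = 11.39% − 9.36% = +2.03 pp.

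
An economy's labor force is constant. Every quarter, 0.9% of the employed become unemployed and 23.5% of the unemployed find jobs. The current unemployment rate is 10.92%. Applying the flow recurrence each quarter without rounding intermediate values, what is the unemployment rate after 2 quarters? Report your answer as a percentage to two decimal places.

Unemployment rate after two quarters ≈ 7.82%.

With a fixed labor force, u_{t+1} = u_t + s·(1−u_t) − f·u_t = u_t·(1−s−f) + s.
Here 1−s−f = 0.756 and s = 0.009.
u_1 = 0.109200 × 0.756 + 0.009 = 0.091555.
u_2 = 0.091555 × 0.756 + 0.009 = 0.078216.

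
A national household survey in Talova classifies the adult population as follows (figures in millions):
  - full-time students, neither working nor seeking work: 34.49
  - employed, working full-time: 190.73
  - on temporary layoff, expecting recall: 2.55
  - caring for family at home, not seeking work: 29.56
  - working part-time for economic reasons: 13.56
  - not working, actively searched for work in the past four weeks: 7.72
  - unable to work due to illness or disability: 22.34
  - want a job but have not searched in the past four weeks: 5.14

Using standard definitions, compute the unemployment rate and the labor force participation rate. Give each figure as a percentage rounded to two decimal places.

Employed = 190.73 + 13.56 = 204.29 million (anyone who worked, including part-time for economic reasons, counts as employed).
Unemployed = 2.55 + 7.72 = 10.27 million (jobless and actively searching, or on temporary layoff).
Labor force = 204.29 + 10.27 = 214.56 million.
Not in labor force = 34.49 + 29.56 + 22.34 + 5.14 = 91.53 million (those not working and not actively searching are outside the labor force — including those who want a job but have given up searching).
Civilian working-age population = 214.56 + 91.53 = 306.09 million.
Unemployment rate = 10.27 / 214.56 = 4.79%.
Labor force participation rate = 214.56 / 306.09 = 70.10%.

Unemployment rate ≈ 4.79%; labor force participation rate ≈ 70.10%.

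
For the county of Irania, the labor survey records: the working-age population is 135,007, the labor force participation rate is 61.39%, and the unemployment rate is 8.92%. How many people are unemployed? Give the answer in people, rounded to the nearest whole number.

About 7,393 are unemployed.

Labor force = 0.6139 × 135,007 = 82,881.
Unemployed = 0.0892 × 82,881 ≈ 7,393.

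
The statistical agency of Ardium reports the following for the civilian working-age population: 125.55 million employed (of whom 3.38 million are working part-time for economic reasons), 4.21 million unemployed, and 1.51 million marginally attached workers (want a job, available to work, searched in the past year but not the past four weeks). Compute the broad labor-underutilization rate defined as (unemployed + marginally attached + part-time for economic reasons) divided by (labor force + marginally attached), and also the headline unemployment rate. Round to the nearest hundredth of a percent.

Broad underutilization rate ≈ 6.93%; headline unemployment rate ≈ 3.24%.

Labor force = 125.55 + 4.21 = 129.76 million.
Numerator = 4.21 + 1.51 + 3.38 = 9.10 million.
Denominator = 129.76 + 1.51 = 131.27 million.
Broad rate = 9.10 / 131.27 = 6.93%.
Headline unemployment rate = 4.21 / 129.76 = 3.24%.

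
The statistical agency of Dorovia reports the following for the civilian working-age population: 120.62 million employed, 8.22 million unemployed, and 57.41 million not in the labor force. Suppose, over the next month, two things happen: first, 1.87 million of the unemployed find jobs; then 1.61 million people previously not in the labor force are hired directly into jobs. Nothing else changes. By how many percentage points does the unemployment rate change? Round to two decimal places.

The unemployment rate changes by −1.51 percentage points.

Initially, labor force = 120.62 + 8.22 = 128.84 million, so u = 8.22/128.84 = 6.38%.
After the first change, unemployed falls and employed rises by 1.87; labor force unchanged → E = 122.49, U = 6.35, labor force = 128.84 million.
After the second change, employed and labor force both rise by 1.61; unemployed unchanged → E = 124.10, U = 6.35, labor force = 130.45 million.
New unemployment rate = 6.35 / 130.45 = 4.87%.
Change = 4.87% − 6.38% = −1.51 percentage points.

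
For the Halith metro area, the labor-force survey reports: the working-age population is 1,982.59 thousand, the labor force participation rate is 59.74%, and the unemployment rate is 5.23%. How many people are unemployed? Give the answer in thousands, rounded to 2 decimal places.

Labor force = 0.5974 × 1,982.59 = 1,184.40 thousand.
Unemployed = 0.0523 × 1,184.40 ≈ 61.94 thousand.

About 61.94 thousand are unemployed.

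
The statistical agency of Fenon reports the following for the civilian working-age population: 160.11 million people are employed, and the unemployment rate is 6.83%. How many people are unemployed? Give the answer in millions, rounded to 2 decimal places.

About 11.74 million are unemployed.

Let U be the number unemployed. The labor force is E + U, and U/(E+U) = 0.0683.
So U = 0.0683 × 160.11 / (1 − 0.0683) = 10.9355 / 0.9317 ≈ 11.74 million.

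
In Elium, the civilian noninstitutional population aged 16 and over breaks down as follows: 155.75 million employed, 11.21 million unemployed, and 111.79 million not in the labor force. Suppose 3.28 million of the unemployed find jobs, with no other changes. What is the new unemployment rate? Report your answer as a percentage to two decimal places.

Initially, labor force = 155.75 + 11.21 = 166.96 million, so u = 11.21/166.96 = 6.71%.
After the change, unemployed falls and employed rises by 3.28; labor force unchanged → E = 159.03, U = 7.93, labor force = 166.96 million.
New unemployment rate = 7.93 / 166.96 = 4.75%.

New unemployment rate ≈ 4.75%.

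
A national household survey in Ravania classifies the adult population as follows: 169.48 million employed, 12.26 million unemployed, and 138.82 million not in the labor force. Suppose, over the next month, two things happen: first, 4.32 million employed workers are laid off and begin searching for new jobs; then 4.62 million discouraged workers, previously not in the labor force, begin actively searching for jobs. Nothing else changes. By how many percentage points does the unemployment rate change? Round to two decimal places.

The unemployment rate changes by +4.63 percentage points.

Initially, labor force = 169.48 + 12.26 = 181.74 million, so u = 12.26/181.74 = 6.75%.
After the first change, employed falls and unemployed rises by 4.32; labor force unchanged → E = 165.16, U = 16.58, labor force = 181.74 million.
After the second change, unemployed and labor force both rise by 4.62 → E = 165.16, U = 21.20, labor force = 186.36 million.
New unemployment rate = 21.20 / 186.36 = 11.38%.
Change = 11.38% − 6.75% = +4.63 percentage points.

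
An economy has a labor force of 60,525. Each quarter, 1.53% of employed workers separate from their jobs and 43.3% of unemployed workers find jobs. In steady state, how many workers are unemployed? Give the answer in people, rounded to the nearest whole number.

Steady-state unemployment rate u* = s/(s+f) = 1.53/(1.53+43.3) = 0.034129.
Unemployed = u* × labor force = 0.034129 × 60,525 ≈ 2,066.

About 2,066 are unemployed in steady state.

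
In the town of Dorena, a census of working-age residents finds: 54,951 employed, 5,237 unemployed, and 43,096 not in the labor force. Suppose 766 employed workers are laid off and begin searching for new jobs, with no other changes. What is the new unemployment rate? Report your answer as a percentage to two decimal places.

New unemployment rate ≈ 9.97%.

Initially, labor force = 54,951 + 5,237 = 60,188, so u = 5,237/60,188 = 8.70%.
After the change, employed falls and unemployed rises by 766; labor force unchanged → E = 54,185, U = 6,003, labor force = 60,188.
New unemployment rate = 6,003 / 60,188 = 9.97%.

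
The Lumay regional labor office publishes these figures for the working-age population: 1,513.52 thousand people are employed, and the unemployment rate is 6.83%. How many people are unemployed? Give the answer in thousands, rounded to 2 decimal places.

Let U be the number unemployed. The labor force is E + U, and U/(E+U) = 0.0683.
So U = 0.0683 × 1,513.52 / (1 − 0.0683) = 103.3734 / 0.9317 ≈ 110.95 thousand.

About 110.95 thousand are unemployed.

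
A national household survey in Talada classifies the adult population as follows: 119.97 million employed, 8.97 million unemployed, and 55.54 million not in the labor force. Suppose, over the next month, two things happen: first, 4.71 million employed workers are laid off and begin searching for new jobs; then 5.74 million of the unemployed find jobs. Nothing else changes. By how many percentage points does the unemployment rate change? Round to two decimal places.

Initially, labor force = 119.97 + 8.97 = 128.94 million, so u = 8.97/128.94 = 6.96%.
After the first change, employed falls and unemployed rises by 4.71; labor force unchanged → E = 115.26, U = 13.68, labor force = 128.94 million.
After the second change, unemployed falls and employed rises by 5.74; labor force unchanged → E = 121.00, U = 7.94, labor force = 128.94 million.
New unemployment rate = 7.94 / 128.94 = 6.16%.
Change = 6.16% − 6.96% = −0.80 percentage points.

The unemployment rate changes by −0.80 percentage points.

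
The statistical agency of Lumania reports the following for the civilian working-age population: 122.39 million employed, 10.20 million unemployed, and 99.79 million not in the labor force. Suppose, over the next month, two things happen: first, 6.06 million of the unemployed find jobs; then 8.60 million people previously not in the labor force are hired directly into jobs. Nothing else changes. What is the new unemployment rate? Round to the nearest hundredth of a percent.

New unemployment rate ≈ 2.93%.

Initially, labor force = 122.39 + 10.20 = 132.59 million, so u = 10.20/132.59 = 7.69%.
After the first change, unemployed falls and employed rises by 6.06; labor force unchanged → E = 128.45, U = 4.14, labor force = 132.59 million.
After the second change, employed and labor force both rise by 8.60; unemployed unchanged → E = 137.05, U = 4.14, labor force = 141.19 million.
New unemployment rate = 4.14 / 141.19 = 2.93%.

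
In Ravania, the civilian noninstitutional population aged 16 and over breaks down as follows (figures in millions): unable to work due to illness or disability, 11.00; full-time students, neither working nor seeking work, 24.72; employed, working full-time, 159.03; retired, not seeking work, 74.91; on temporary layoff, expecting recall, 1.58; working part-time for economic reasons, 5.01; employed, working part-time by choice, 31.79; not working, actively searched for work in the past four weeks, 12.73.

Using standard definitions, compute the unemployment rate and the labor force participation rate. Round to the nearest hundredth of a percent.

Employed = 159.03 + 5.01 + 31.79 = 195.83 million (anyone who worked, including part-time for economic reasons, counts as employed).
Unemployed = 1.58 + 12.73 = 14.31 million (jobless and actively searching, or on temporary layoff).
Labor force = 195.83 + 14.31 = 210.14 million.
Not in labor force = 11.00 + 24.72 + 74.91 = 110.63 million (those not working and not actively searching are outside the labor force).
Civilian working-age population = 210.14 + 110.63 = 320.77 million.
Unemployment rate = 14.31 / 210.14 = 6.81%.
Labor force participation rate = 210.14 / 320.77 = 65.51%.

Unemployment rate ≈ 6.81%; labor force participation rate ≈ 65.51%.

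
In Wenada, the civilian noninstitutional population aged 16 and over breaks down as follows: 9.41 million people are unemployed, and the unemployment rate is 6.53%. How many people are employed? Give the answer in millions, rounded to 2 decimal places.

About 134.69 million are employed.

Labor force = U / u = 9.41 / 0.0653 ≈ 144.10 million.
Employed = labor force − unemployed = 144.10 − 9.41 = 134.69 million.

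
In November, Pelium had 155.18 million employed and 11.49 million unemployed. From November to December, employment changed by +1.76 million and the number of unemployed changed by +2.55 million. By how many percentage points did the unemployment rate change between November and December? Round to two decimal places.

November: labor force = 155.18 + 11.49 = 166.67; u = 11.49/166.67 = 6.89%.
December: labor force = 156.94 + 14.04 = 170.98; u = 14.04/170.98 = 8.21%.
Change = 8.21% − 6.89% = +1.32 pp.

The unemployment rate changed by +1.32 percentage points.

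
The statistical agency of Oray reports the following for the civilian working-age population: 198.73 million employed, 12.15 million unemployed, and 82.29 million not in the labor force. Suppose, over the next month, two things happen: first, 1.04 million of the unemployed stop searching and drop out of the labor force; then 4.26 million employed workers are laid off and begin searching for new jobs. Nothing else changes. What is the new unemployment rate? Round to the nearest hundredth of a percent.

New unemployment rate ≈ 7.32%.

Initially, labor force = 198.73 + 12.15 = 210.88 million, so u = 12.15/210.88 = 5.76%.
After the first change, unemployed and labor force both fall by 1.04 → E = 198.73, U = 11.11, labor force = 209.84 million.
After the second change, employed falls and unemployed rises by 4.26; labor force unchanged → E = 194.47, U = 15.37, labor force = 209.84 million.
New unemployment rate = 15.37 / 209.84 = 7.32%.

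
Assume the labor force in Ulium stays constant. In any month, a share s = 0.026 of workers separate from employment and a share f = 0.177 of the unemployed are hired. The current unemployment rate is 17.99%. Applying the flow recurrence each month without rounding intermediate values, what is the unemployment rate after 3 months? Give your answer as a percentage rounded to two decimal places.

With a fixed labor force, u_{t+1} = u_t + s·(1−u_t) − f·u_t = u_t·(1−s−f) + s.
Here 1−s−f = 0.797 and s = 0.026.
u_1 = 0.179900 × 0.797 + 0.026 = 0.169380.
u_2 = 0.169380 × 0.797 + 0.026 = 0.160996.
u_3 = 0.160996 × 0.797 + 0.026 = 0.154314.

Unemployment rate after three months ≈ 15.43%.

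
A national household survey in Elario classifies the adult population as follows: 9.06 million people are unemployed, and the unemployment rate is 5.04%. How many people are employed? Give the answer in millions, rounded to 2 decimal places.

Labor force = U / u = 9.06 / 0.0504 ≈ 179.76 million.
Employed = labor force − unemployed = 179.76 − 9.06 = 170.70 million.

About 170.70 million are employed.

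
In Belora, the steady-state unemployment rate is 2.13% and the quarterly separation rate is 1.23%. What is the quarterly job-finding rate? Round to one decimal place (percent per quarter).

From u* = s/(s+f): f = s·(1−u)/u.
f = 1.23 × (1 − 0.0213) / 0.0213 = 1.2038 / 0.0213 ≈ 56.5% per quarter.

Job-finding rate ≈ 56.5% per quarter.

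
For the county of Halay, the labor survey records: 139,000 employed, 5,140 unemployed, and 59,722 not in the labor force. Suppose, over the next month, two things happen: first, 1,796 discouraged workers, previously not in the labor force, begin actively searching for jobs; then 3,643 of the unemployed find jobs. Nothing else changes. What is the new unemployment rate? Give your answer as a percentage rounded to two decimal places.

Initially, labor force = 139,000 + 5,140 = 144,140, so u = 5,140/144,140 = 3.57%.
After the first change, unemployed and labor force both rise by 1,796 → E = 139,000, U = 6,936, labor force = 145,936.
After the second change, unemployed falls and employed rises by 3,643; labor force unchanged → E = 142,643, U = 3,293, labor force = 145,936.
New unemployment rate = 3,293 / 145,936 = 2.26%.

New unemployment rate ≈ 2.26%.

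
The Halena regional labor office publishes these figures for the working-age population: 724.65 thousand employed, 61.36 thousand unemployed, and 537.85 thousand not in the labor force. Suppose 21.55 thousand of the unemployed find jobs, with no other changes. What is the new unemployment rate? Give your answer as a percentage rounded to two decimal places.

New unemployment rate ≈ 5.06%.

Initially, labor force = 724.65 + 61.36 = 786.01 thousand, so u = 61.36/786.01 = 7.81%.
After the change, unemployed falls and employed rises by 21.55; labor force unchanged → E = 746.20, U = 39.81, labor force = 786.01 thousand.
New unemployment rate = 39.81 / 786.01 = 5.06%.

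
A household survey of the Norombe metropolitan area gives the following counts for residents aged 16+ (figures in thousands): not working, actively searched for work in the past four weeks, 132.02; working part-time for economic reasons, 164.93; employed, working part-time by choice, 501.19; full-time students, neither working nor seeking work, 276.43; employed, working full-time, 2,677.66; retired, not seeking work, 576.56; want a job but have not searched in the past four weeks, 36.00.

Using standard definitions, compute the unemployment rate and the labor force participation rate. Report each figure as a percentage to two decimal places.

Employed = 164.93 + 501.19 + 2,677.66 = 3,343.78 thousand (anyone who worked, including part-time for economic reasons, counts as employed).
Unemployed = 132.02 thousand.
Labor force = 3,343.78 + 132.02 = 3,475.80 thousand.
Not in labor force = 276.43 + 576.56 + 36.00 = 888.99 thousand (those not working and not actively searching are outside the labor force — including those who want a job but have given up searching).
Civilian working-age population = 3,475.80 + 888.99 = 4,364.79 thousand.
Unemployment rate = 132.02 / 3,475.80 = 3.80%.
Labor force participation rate = 3,475.80 / 4,364.79 = 79.63%.

Unemployment rate ≈ 3.80%; labor force participation rate ≈ 79.63%.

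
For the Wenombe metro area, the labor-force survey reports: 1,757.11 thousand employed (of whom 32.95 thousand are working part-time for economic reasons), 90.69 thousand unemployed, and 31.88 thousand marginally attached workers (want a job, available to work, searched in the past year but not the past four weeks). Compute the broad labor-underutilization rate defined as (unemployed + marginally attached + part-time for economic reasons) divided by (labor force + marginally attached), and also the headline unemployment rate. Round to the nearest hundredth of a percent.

Broad underutilization rate ≈ 8.27%; headline unemployment rate ≈ 4.91%.

Labor force = 1,757.11 + 90.69 = 1,847.80 thousand.
Numerator = 90.69 + 31.88 + 32.95 = 155.52 thousand.
Denominator = 1,847.80 + 31.88 = 1,879.68 thousand.
Broad rate = 155.52 / 1,879.68 = 8.27%.
Headline unemployment rate = 90.69 / 1,847.80 = 4.91%.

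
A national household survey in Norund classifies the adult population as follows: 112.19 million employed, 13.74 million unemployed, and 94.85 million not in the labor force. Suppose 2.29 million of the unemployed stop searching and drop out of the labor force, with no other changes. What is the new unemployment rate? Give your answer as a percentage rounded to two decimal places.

New unemployment rate ≈ 9.26%.

Initially, labor force = 112.19 + 13.74 = 125.93 million, so u = 13.74/125.93 = 10.91%.
After the change, unemployed and labor force both fall by 2.29 → E = 112.19, U = 11.45, labor force = 123.64 million.
New unemployment rate = 11.45 / 123.64 = 9.26%.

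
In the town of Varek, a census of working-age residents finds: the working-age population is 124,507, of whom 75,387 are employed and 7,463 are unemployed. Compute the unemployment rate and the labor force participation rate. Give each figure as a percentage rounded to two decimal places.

Labor force = employed + unemployed = 75,387 + 7,463 = 82,850.
Unemployment rate = 7,463 / 82,850 = 9.01%.
Labor force participation rate = 82,850 / 124,507 = 66.54%.

Unemployment rate ≈ 9.01%; labor force participation rate ≈ 66.54%.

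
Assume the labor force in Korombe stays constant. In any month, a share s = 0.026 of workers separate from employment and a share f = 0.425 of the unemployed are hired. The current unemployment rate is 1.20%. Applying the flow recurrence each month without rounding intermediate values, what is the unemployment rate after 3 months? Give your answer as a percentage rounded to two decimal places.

Unemployment rate after three months ≈ 5.01%.

With a fixed labor force, u_{t+1} = u_t + s·(1−u_t) − f·u_t = u_t·(1−s−f) + s.
Here 1−s−f = 0.549 and s = 0.026.
u_1 = 0.012000 × 0.549 + 0.026 = 0.032588.
u_2 = 0.032588 × 0.549 + 0.026 = 0.043891.
u_3 = 0.043891 × 0.549 + 0.026 = 0.050096.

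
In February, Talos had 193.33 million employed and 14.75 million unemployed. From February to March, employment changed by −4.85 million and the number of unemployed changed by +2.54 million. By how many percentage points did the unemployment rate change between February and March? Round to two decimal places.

February: labor force = 193.33 + 14.75 = 208.08; u = 14.75/208.08 = 7.09%.
March: labor force = 188.48 + 17.29 = 205.77; u = 17.29/205.77 = 8.40%.
Change = 8.40% − 7.09% = +1.31 pp.

The unemployment rate changed by +1.31 percentage points.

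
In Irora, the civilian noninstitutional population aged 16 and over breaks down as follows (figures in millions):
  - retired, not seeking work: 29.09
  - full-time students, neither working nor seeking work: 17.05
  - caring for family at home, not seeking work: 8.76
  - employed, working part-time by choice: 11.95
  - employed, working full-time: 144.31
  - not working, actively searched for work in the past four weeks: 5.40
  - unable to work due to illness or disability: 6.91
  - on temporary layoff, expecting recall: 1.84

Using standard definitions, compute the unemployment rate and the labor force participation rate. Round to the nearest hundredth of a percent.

Unemployment rate ≈ 4.43%; labor force participation rate ≈ 72.57%.

Employed = 11.95 + 144.31 = 156.26 million.
Unemployed = 5.40 + 1.84 = 7.24 million (jobless and actively searching, or on temporary layoff).
Labor force = 156.26 + 7.24 = 163.50 million.
Not in labor force = 29.09 + 17.05 + 8.76 + 6.91 = 61.81 million (those not working and not actively searching are outside the labor force).
Civilian working-age population = 163.50 + 61.81 = 225.31 million.
Unemployment rate = 7.24 / 163.50 = 4.43%.
Labor force participation rate = 163.50 / 225.31 = 72.57%.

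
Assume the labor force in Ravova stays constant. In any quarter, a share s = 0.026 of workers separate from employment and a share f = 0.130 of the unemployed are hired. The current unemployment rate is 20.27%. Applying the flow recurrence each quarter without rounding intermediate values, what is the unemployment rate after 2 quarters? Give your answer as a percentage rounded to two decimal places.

Unemployment rate after two quarters ≈ 19.23%.

With a fixed labor force, u_{t+1} = u_t + s·(1−u_t) − f·u_t = u_t·(1−s−f) + s.
Here 1−s−f = 0.844 and s = 0.026.
u_1 = 0.202700 × 0.844 + 0.026 = 0.197079.
u_2 = 0.197079 × 0.844 + 0.026 = 0.192335.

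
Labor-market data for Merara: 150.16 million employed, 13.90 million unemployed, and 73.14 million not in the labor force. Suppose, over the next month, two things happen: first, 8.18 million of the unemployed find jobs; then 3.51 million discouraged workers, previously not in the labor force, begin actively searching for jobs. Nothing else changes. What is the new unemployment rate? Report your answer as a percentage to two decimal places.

New unemployment rate ≈ 5.51%.

Initially, labor force = 150.16 + 13.90 = 164.06 million, so u = 13.90/164.06 = 8.47%.
After the first change, unemployed falls and employed rises by 8.18; labor force unchanged → E = 158.34, U = 5.72, labor force = 164.06 million.
After the second change, unemployed and labor force both rise by 3.51 → E = 158.34, U = 9.23, labor force = 167.57 million.
New unemployment rate = 9.23 / 167.57 = 5.51%.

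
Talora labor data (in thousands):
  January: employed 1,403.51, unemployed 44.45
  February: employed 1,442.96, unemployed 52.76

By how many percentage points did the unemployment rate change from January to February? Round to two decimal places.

January: labor force = 1,403.51 + 44.45 = 1,447.96; u = 44.45/1,447.96 = 3.07%.
February: labor force = 1,442.96 + 52.76 = 1,495.72; u = 52.76/1,495.72 = 3.53%.
Change = 3.53% − 3.07% = +0.46 pp.

The unemployment rate changed by +0.46 percentage points.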